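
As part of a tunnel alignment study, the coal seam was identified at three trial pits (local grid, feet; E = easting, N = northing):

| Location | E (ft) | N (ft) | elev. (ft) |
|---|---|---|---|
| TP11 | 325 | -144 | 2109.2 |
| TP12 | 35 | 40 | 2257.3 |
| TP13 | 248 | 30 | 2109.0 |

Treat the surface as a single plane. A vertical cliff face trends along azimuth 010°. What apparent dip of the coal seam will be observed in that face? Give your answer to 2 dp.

Two edge vectors: TP11→TP12 = (-290, 184, 148.1), TP11→TP13 = (-77, 174, -0.2).
Normal n = (TP11→TP12) × (TP11→TP13) = (-25806.2, -11461.7, -36292).
So ∂z/∂E = −n_x/n_z = −0.71107 and ∂z/∂N = −n_y/n_z = −0.31582.
Unit vector along 010° is (sin 10°, cos 10°) = (0.1736, 0.9848).
Slope in that direction = a·(0.1736) + b·(0.9848) = −0.43450.
Apparent dip = arctan|0.43450| = 23.48° (true dip is 37.9°, so apparent ≤ true as expected).

23.48°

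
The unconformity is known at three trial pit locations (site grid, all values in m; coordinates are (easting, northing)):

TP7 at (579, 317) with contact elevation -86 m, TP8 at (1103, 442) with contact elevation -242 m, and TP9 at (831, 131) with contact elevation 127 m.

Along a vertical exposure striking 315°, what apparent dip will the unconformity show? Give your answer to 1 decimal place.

39.2°

Let the plane be z = a·E + b·N + c.
TP8−TP7: 524a + 125b = −156;  TP9−TP7: 252a − 186b = 213.
Solving gives a = −0.01854, b = −1.17028.
Unit vector along 315° is (sin 315°, cos 315°) = (-0.7071, 0.7071).
Slope in that direction = a·(-0.7071) + b·(0.7071) = −0.81440.
Apparent dip = arctan|0.81440| = 39.2° (true dip is 49.5°, so apparent ≤ true as expected).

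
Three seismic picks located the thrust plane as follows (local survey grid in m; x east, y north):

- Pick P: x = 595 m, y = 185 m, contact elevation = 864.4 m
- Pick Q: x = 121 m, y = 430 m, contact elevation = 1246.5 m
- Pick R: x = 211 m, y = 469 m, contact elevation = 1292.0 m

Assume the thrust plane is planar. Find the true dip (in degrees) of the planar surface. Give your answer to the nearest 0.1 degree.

Let the plane be z = a·x + b·y + c.
Pick Q−Pick P: −474a + 245b = 382.1;  Pick R−Pick P: −384a + 284b = 427.6.
Solving gives a = −0.09262, b = 1.38040.
Gradient magnitude |∇z| = √(a² + b²) = √(0.00858 + 1.90551) = 1.38351.
True dip = arctan(1.38351) = 54.1°, dipping toward S (azimuth ≈ 176°).

54.1°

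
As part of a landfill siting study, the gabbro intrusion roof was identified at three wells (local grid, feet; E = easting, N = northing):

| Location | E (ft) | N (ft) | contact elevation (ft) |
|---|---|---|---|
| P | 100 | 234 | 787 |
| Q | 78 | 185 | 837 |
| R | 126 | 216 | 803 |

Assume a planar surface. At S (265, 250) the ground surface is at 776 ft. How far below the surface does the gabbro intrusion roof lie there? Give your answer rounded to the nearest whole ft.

Let the plane be z = a·E + b·N + c.
Q−P: −22a − 49b = 50;  R−P: 26a − 18b = 16.
Solving gives a = −0.06946, b = −0.98922.
Then c = 787 − a·100 − b·234 = 1025.42.
At (265, 250): z_contact = −18.4 − 247.3 + 1025.42 = 759.7 ft.
Depth below ground = 776 − 759.7 = 16 ft.

16 ft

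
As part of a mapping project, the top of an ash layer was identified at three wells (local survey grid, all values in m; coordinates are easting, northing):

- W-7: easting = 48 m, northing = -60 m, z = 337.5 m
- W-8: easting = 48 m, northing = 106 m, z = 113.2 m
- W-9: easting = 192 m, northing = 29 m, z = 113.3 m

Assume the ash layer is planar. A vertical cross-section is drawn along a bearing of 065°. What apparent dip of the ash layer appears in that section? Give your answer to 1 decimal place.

50.8°

Two edge vectors: W-7→W-8 = (0, 166, -224.3), W-7→W-9 = (144, 89, -224.2).
Normal n = (W-7→W-8) × (W-7→W-9) = (-17254.5, -32299.2, -23904).
So ∂z/∂easting = −n_x/n_z = −0.72182 and ∂z/∂northing = −n_y/n_z = −1.35120.
Unit vector along 065° is (sin 65°, cos 65°) = (0.9063, 0.4226).
Slope in that direction = a·(0.9063) + b·(0.4226) = −1.22524.
Apparent dip = arctan|1.22524| = 50.8° (true dip is 56.9°, so apparent ≤ true as expected).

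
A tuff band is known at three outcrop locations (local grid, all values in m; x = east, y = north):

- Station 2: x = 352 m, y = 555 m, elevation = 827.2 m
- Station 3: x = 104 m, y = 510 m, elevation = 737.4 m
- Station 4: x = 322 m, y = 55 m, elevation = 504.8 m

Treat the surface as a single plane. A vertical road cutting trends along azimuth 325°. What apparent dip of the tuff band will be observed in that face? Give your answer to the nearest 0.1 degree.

Let the plane be z = a·x + b·y + c.
Station 3−Station 2: −248a − 45b = −89.8;  Station 4−Station 2: −30a − 500b = −322.4.
Solving gives a = 0.24779, b = 0.62993.
Unit vector along 325° is (sin 325°, cos 325°) = (-0.5736, 0.8192).
Slope in that direction = a·(-0.5736) + b·(0.8192) = 0.37388.
Apparent dip = arctan|0.37388| = 20.5° (true dip is 34.1°, so apparent ≤ true as expected).

20.5°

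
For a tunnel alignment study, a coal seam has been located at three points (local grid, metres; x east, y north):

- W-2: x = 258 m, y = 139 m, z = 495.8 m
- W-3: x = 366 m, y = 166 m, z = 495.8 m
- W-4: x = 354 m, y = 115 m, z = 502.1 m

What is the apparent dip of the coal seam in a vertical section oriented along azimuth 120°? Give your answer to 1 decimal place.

5.4°

Two edge vectors: W-2→W-3 = (108, 27, 0), W-2→W-4 = (96, -24, 6.3).
Normal n = (W-2→W-3) × (W-2→W-4) = (170.1, -680.4, -5184).
So ∂z/∂x = −n_x/n_z = 0.03281 and ∂z/∂y = −n_y/n_z = −0.13125.
Unit vector along 120° is (sin 120°, cos 120°) = (0.8660, -0.5000).
Slope in that direction = a·(0.8660) + b·(-0.5000) = 0.09404.
Apparent dip = arctan|0.09404| = 5.4° (true dip is 7.7°, so apparent ≤ true as expected).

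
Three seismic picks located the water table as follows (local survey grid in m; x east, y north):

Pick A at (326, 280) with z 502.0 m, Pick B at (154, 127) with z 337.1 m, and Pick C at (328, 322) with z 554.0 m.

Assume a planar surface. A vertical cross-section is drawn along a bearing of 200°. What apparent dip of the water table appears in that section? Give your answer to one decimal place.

48.2°

Let the plane be z = a·x + b·y + c.
Pick B−Pick A: −172a − 153b = −164.9;  Pick C−Pick A: 2a + 42b = 52.
Solving gives a = −0.14892, b = 1.24519.
Unit vector along 200° is (sin 200°, cos 200°) = (-0.3420, -0.9397).
Slope in that direction = a·(-0.3420) + b·(-0.9397) = −1.11916.
Apparent dip = arctan|1.11916| = 48.2° (true dip is 51.4°, so apparent ≤ true as expected).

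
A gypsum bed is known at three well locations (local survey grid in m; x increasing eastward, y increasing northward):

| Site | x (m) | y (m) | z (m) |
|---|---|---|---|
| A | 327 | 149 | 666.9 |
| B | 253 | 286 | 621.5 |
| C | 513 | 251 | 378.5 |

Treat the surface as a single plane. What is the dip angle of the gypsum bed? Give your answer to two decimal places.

Let the plane be z = a·x + b·y + c.
B−A: −74a + 137b = −45.4;  C−A: 186a + 102b = −288.4.
Solving gives a = −1.05601, b = −0.90179.
Gradient magnitude |∇z| = √(a² + b²) = √(1.11516 + 0.81322) = 1.38866.
True dip = arctan(1.38866) = 54.24°, dipping toward NE (azimuth ≈ 050°).

54.24°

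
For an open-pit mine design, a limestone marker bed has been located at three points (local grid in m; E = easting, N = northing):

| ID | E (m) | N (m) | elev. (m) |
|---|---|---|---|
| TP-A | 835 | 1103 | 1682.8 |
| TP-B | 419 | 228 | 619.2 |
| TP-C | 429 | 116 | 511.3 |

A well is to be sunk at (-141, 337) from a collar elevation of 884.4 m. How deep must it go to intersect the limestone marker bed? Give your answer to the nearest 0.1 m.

405.9 m

Two edge vectors: TP-A→TP-B = (-416, -875, -1063.6), TP-A→TP-C = (-406, -987, -1171.5).
Normal n = (TP-A→TP-B) × (TP-A→TP-C) = (-24710.7, -55522.4, 55342).
So ∂z/∂E = −n_x/n_z = 0.446509 and ∂z/∂N = −n_y/n_z = 1.003260.
Intercept c from TP-A: 1682.8 − 372.83 − 1106.60 = 203.37.
At (-141, 337): z_contact = −62.96 + 338.10 + 203.37 = 478.51 m.
Depth below ground = 884.4 − 478.51 = 405.9 m.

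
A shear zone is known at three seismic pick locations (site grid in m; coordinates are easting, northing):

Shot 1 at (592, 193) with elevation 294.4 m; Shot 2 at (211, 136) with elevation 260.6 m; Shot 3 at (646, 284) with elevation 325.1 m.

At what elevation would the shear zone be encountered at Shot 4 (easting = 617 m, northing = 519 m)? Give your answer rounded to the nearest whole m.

397 m

Two edge vectors: Shot 1→Shot 2 = (-381, -57, -33.8), Shot 1→Shot 3 = (54, 91, 30.7).
Normal n = (Shot 1→Shot 2) × (Shot 1→Shot 3) = (1325.9, 9871.5, -31593).
So ∂z/∂easting = −n_x/n_z = 0.04197 and ∂z/∂northing = −n_y/n_z = 0.31246.
Intercept c from Shot 1: 294.4 − 24.85 − 60.30 = 209.25.
At (617, 519): z = 25.9 + 162.2 + 209.25 = 397.3 m.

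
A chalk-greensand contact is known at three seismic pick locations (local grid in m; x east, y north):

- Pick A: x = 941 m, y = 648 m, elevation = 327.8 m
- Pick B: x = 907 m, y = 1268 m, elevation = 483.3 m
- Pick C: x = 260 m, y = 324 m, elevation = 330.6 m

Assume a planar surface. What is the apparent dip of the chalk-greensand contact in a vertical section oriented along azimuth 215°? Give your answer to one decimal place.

Let the plane be z = a·x + b·y + c.
Pick B−Pick A: −34a + 620b = 155.5;  Pick C−Pick A: −681a − 324b = 2.8.
Solving gives a = −0.12030, b = 0.24421.
Unit vector along 215° is (sin 215°, cos 215°) = (-0.5736, -0.8192).
Slope in that direction = a·(-0.5736) + b·(-0.8192) = −0.13104.
Apparent dip = arctan|0.13104| = 7.5° (true dip is 15.2°, so apparent ≤ true as expected).

7.5°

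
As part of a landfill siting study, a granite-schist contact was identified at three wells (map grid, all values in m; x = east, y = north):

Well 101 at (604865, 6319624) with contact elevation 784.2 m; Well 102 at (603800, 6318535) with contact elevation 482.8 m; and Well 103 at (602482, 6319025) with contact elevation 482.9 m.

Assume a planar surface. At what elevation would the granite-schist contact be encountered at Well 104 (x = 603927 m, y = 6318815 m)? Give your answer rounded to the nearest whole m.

549 m

Two edge vectors: Well 101→Well 102 = (-1065, -1089, -301.4), Well 101→Well 103 = (-2383, -599, -301.3).
Normal n = (Well 101→Well 102) × (Well 101→Well 103) = (147577.1, 397351.7, -1957152).
So ∂z/∂x = −n_x/n_z = 0.07540401 and ∂z/∂y = −n_y/n_z = 0.20302547.
Intercept c from Well 101: 784.2 − 45609.24 − 1283044.62 = −1327869.66.
At (603927, 6318815): z = 45538.5 + 1282880.4 − 1327869.66 = 549.2 m.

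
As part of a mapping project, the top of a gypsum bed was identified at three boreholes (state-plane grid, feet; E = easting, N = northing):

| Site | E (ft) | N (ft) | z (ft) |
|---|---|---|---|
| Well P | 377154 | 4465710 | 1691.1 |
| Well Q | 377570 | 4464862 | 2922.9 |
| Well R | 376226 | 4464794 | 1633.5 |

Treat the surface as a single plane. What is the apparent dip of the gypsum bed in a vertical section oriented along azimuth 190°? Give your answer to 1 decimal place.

Two edge vectors: Well P→Well Q = (416, -848, 1231.8), Well P→Well R = (-928, -916, -57.6).
Normal n = (Well P→Well Q) × (Well P→Well R) = (1177173.6, -1119148.8, -1168000).
So ∂z/∂E = −n_x/n_z = 1.00785 and ∂z/∂N = −n_y/n_z = −0.95818.
Unit vector along 190° is (sin 190°, cos 190°) = (-0.1736, -0.9848).
Slope in that direction = a·(-0.1736) + b·(-0.9848) = 0.76861.
Apparent dip = arctan|0.76861| = 37.5° (true dip is 54.3°, so apparent ≤ true as expected).

37.5°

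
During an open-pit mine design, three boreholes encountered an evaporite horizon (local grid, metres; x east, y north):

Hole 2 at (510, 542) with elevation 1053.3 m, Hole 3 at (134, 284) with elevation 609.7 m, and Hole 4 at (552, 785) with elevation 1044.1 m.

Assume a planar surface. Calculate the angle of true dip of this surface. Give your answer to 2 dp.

Let the plane be z = a·x + b·y + c.
Hole 3−Hole 2: −376a − 258b = −443.6;  Hole 4−Hole 2: 42a + 243b = −9.2.
Solving gives a = 1.36801, b = −0.27431.
Gradient magnitude |∇z| = √(a² + b²) = √(1.87145 + 0.07524) = 1.39524.
True dip = arctan(1.39524) = 54.37°, dipping toward WNW (azimuth ≈ 281°).

54.37°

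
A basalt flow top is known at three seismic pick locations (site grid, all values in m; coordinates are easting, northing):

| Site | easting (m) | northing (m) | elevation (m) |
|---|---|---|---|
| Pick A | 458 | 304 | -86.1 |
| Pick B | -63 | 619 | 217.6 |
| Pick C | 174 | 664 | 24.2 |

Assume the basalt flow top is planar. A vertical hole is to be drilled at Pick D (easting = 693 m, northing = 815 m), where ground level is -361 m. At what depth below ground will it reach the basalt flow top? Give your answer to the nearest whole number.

Two edge vectors: Pick A→Pick B = (-521, 315, 303.7), Pick A→Pick C = (-284, 360, 110.3).
Normal n = (Pick A→Pick B) × (Pick A→Pick C) = (-74587.5, -28784.5, -98100).
So ∂z/∂easting = −n_x/n_z = −0.76032 and ∂z/∂northing = −n_y/n_z = −0.29342.
Intercept c from Pick A: -86.1 + 348.23 + 89.20 = 351.33.
At (693, 815): z_contact = −526.9 − 239.1 + 351.33 = -414.7 m.
Depth below ground = -361 − (-414.7) = 54 m.

54 m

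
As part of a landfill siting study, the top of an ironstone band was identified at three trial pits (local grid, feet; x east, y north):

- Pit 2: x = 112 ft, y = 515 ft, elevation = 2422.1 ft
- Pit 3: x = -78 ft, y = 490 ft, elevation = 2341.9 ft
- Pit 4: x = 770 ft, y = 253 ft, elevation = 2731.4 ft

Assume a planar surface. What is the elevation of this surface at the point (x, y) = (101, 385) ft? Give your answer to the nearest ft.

Let the plane be z = a·x + b·y + c.
Pit 3−Pit 2: −190a − 25b = −80.2;  Pit 4−Pit 2: 658a − 262b = 309.3.
Solving gives a = 0.43402, b = −0.09052.
Then c = 2422.1 − a·112 − b·515 = 2420.11.
At (101, 385): z = 43.8 − 34.9 + 2420.11 = 2429.1 ft.

2429 ft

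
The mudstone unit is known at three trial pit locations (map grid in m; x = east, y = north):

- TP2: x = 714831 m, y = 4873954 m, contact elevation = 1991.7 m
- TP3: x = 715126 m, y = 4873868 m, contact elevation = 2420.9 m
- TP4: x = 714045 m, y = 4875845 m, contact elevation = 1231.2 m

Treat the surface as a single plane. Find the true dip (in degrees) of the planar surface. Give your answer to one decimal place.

57.0°

Let the plane be z = a·x + b·y + c.
TP3−TP2: 295a − 86b = 429.2;  TP4−TP2: −786a + 1891b = −760.5.
Solving gives a = 1.52211, b = 0.23050.
Gradient magnitude |∇z| = √(a² + b²) = √(2.31683 + 0.05313) = 1.53947.
True dip = arctan(1.53947) = 57.0°, dipping toward W (azimuth ≈ 261°).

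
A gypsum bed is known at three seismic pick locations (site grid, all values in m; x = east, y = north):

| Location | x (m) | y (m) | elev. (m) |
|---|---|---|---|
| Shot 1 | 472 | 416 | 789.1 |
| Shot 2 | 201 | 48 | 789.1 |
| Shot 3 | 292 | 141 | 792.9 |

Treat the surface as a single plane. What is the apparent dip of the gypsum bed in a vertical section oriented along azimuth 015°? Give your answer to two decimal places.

Let the plane be z = a·x + b·y + c.
Shot 2−Shot 1: −271a − 368b = 0;  Shot 3−Shot 1: −180a − 275b = 3.8.
Solving gives a = 0.16879, b = −0.12430.
Unit vector along 015° is (sin 15°, cos 15°) = (0.2588, 0.9659).
Slope in that direction = a·(0.2588) + b·(0.9659) = −0.07638.
Apparent dip = arctan|0.07638| = 4.37° (true dip is 11.8°, so apparent ≤ true as expected).

4.37°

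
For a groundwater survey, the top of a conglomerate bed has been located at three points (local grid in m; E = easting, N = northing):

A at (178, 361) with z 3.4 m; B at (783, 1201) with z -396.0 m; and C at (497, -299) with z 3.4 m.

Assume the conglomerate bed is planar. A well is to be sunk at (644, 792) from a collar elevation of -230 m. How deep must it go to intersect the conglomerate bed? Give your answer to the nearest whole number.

Two edge vectors: A→B = (605, 840, -399.4), A→C = (319, -660, 0).
Normal n = (A→B) × (A→C) = (-263604, -127408.6, -667260).
So ∂z/∂E = −n_x/n_z = −0.39505 and ∂z/∂N = −n_y/n_z = −0.19094.
Intercept c from A: 3.4 + 70.32 + 68.93 = 142.65.
At (644, 792): z_contact = −254.4 − 151.2 + 142.65 = -263.0 m.
Depth below ground = -230 − (-263.0) = 33 m.

33 m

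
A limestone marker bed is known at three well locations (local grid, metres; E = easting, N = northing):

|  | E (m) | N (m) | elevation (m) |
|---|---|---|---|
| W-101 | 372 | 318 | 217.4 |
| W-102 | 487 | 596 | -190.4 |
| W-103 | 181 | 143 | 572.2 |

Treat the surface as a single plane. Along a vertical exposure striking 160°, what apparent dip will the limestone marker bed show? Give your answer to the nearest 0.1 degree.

37.7°

Let the plane be z = a·E + b·N + c.
W-102−W-101: 115a + 278b = −407.8;  W-103−W-101: −191a − 175b = 354.8.
Solving gives a = −0.82702, b = −1.12479.
Unit vector along 160° is (sin 160°, cos 160°) = (0.3420, -0.9397).
Slope in that direction = a·(0.3420) + b·(-0.9397) = 0.77410.
Apparent dip = arctan|0.77410| = 37.7° (true dip is 54.4°, so apparent ≤ true as expected).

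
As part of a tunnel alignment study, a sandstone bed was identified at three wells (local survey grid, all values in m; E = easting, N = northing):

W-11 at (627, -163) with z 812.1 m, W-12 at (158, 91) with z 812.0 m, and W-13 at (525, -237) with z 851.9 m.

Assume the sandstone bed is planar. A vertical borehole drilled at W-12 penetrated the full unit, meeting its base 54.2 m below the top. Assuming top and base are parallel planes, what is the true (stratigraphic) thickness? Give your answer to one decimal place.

51.2 m

Let the plane be z = a·E + b·N + c.
W-12−W-11: −469a + 254b = −0.1;  W-13−W-11: −102a − 74b = 39.8.
Solving gives a = −0.16666, b = −0.30812.
|∇z| = √(a²+b²) = 0.35030, so dip δ = arctan(0.35030) = 19.31°.
True thickness = vertical thickness × cos δ = 54.2 × cos 19.31° = 51.2 m.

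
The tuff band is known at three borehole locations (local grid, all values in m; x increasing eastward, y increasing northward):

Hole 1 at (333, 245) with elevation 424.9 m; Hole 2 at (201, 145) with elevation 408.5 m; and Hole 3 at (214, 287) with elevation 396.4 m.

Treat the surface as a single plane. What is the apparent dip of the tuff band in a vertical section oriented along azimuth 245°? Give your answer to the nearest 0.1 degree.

8.0°

Two edge vectors: Hole 1→Hole 2 = (-132, -100, -16.4), Hole 1→Hole 3 = (-119, 42, -28.5).
Normal n = (Hole 1→Hole 2) × (Hole 1→Hole 3) = (3538.8, -1810.4, -17444).
So ∂z/∂x = −n_x/n_z = 0.20287 and ∂z/∂y = −n_y/n_z = −0.10378.
Unit vector along 245° is (sin 245°, cos 245°) = (-0.9063, -0.4226).
Slope in that direction = a·(-0.9063) + b·(-0.4226) = −0.14000.
Apparent dip = arctan|0.14000| = 8.0° (true dip is 12.8°, so apparent ≤ true as expected).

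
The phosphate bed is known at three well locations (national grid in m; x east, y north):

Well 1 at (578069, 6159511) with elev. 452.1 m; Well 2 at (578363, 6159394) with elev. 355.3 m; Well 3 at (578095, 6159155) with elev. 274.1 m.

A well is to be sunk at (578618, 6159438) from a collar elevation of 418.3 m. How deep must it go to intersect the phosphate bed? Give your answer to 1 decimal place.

75.6 m

Two edge vectors: Well 1→Well 2 = (294, -117, -96.8), Well 1→Well 3 = (26, -356, -178).
Normal n = (Well 1→Well 2) × (Well 1→Well 3) = (-13634.8, 49815.2, -101622).
So ∂z/∂x = −n_x/n_z = −0.134171734 and ∂z/∂y = −n_y/n_z = 0.490200941.
Intercept c from Well 1: 452.1 + 77560.52 − 3019398.09 = −2941385.47.
At (578618, 6159438): z_contact = −77634.18 + 3019362.30 − 2941385.47 = 342.66 m.
Depth below ground = 418.3 − 342.66 = 75.6 m.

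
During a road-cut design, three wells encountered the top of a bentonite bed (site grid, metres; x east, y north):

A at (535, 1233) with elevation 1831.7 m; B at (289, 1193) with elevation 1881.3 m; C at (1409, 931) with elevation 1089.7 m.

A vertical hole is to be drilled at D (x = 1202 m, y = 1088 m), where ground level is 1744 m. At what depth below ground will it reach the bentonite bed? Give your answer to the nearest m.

370 m

Let the plane be z = a·x + b·y + c.
B−A: −246a − 40b = 49.6;  C−A: 874a − 302b = −742.
Solving gives a = −0.40877, b = 1.27395.
Then c = 1831.7 − a·535 − b·1233 = 479.61.
At (1202, 1088): z_contact = −491.3 + 1386.1 + 479.61 = 1374.3 m.
Depth below ground = 1744 − 1374.3 = 370 m.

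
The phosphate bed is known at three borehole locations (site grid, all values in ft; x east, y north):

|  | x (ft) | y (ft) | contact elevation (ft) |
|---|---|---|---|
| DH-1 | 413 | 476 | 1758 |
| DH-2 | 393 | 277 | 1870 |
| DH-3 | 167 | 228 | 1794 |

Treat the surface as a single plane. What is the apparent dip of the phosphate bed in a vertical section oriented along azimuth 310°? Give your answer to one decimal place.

Let the plane be z = a·x + b·y + c.
DH-2−DH-1: −20a − 199b = 112;  DH-3−DH-1: −246a − 248b = 36.
Solving gives a = 0.46852, b = −0.60990.
Unit vector along 310° is (sin 310°, cos 310°) = (-0.7660, 0.6428).
Slope in that direction = a·(-0.7660) + b·(0.6428) = −0.75094.
Apparent dip = arctan|0.75094| = 36.9° (true dip is 37.6°, so apparent ≤ true as expected).

36.9°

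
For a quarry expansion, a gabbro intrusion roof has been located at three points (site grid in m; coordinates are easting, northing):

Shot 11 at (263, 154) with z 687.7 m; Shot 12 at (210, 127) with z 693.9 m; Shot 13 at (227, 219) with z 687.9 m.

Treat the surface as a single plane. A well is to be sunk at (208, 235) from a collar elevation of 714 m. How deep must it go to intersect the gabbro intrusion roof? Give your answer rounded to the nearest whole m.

25 m

Let the plane be z = a·easting + b·northing + c.
Shot 12−Shot 11: −53a − 27b = 6.2;  Shot 13−Shot 11: −36a + 65b = 0.2.
Solving gives a = −0.09246, b = −0.04813.
Then c = 687.7 − a·263 − b·154 = 719.43.
At (208, 235): z_contact = −19.2 − 11.3 + 719.43 = 688.9 m.
Depth below ground = 714 − 688.9 = 25 m.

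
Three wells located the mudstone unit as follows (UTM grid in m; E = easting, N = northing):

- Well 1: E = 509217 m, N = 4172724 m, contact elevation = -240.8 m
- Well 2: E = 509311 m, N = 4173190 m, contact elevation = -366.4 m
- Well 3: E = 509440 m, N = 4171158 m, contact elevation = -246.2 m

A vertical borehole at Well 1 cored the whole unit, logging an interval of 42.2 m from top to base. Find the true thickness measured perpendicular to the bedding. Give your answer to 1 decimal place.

32.9 m

Let the plane be z = a·E + b·N + c.
Well 2−Well 1: 94a + 466b = −125.6;  Well 3−Well 1: 223a − 1566b = −5.4.
Solving gives a = −0.79326, b = −0.10951.
|∇z| = √(a²+b²) = 0.80079, so dip δ = arctan(0.80079) = 38.69°.
True thickness = vertical thickness × cos δ = 42.2 × cos 38.69° = 32.9 m.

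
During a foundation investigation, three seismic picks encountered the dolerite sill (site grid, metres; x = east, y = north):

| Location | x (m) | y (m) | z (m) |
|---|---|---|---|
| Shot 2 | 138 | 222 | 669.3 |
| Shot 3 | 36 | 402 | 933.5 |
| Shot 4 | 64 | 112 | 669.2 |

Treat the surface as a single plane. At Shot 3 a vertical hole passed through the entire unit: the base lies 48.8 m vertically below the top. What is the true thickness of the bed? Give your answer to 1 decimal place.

28.0 m

Two edge vectors: Shot 2→Shot 3 = (-102, 180, 264.2), Shot 2→Shot 4 = (-74, -110, -0.1).
Normal n = (Shot 2→Shot 3) × (Shot 2→Shot 4) = (29044, -19561, 24540).
So ∂z/∂x = −n_x/n_z = −1.18354 and ∂z/∂y = −n_y/n_z = 0.79711.
|∇z| = √(a²+b²) = 1.42693, so dip δ = arctan(1.42693) = 54.98°.
True thickness = vertical thickness × cos δ = 48.8 × cos 54.98° = 28.0 m.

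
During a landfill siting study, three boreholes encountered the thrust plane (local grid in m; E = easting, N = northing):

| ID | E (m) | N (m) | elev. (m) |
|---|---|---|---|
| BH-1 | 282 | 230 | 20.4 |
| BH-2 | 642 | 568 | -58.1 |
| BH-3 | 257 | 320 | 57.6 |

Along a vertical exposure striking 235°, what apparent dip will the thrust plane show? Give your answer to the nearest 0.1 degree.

13.1°

Two edge vectors: BH-1→BH-2 = (360, 338, -78.5), BH-1→BH-3 = (-25, 90, 37.2).
Normal n = (BH-1→BH-2) × (BH-1→BH-3) = (19638.6, -11429.5, 40850).
So ∂z/∂E = −n_x/n_z = −0.48075 and ∂z/∂N = −n_y/n_z = 0.27979.
Unit vector along 235° is (sin 235°, cos 235°) = (-0.8192, -0.5736).
Slope in that direction = a·(-0.8192) + b·(-0.5736) = 0.23332.
Apparent dip = arctan|0.23332| = 13.1° (true dip is 29.1°, so apparent ≤ true as expected).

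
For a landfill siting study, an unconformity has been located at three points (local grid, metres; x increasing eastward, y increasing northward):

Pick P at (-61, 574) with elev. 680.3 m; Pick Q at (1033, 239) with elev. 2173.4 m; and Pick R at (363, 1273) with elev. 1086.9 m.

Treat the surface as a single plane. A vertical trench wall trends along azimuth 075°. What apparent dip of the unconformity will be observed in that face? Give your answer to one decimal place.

50.3°

Two edge vectors: Pick P→Pick Q = (1094, -335, 1493.1), Pick P→Pick R = (424, 699, 406.6).
Normal n = (Pick P→Pick Q) × (Pick P→Pick R) = (-1179887.9, 188254, 906746).
So ∂z/∂x = −n_x/n_z = 1.30123 and ∂z/∂y = −n_y/n_z = −0.20761.
Unit vector along 075° is (sin 75°, cos 75°) = (0.9659, 0.2588).
Slope in that direction = a·(0.9659) + b·(0.2588) = 1.20316.
Apparent dip = arctan|1.20316| = 50.3° (true dip is 52.8°, so apparent ≤ true as expected).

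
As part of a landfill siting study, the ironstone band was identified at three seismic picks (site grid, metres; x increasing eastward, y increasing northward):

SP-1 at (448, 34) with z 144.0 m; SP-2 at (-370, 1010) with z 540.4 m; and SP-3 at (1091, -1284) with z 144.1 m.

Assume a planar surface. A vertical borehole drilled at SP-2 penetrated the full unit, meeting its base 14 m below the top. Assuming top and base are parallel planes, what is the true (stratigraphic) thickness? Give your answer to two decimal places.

8.58 m

Two edge vectors: SP-1→SP-2 = (-818, 976, 396.4), SP-1→SP-3 = (643, -1318, 0.1).
Normal n = (SP-1→SP-2) × (SP-1→SP-3) = (522552.8, 254967, 450556).
So ∂z/∂x = −n_x/n_z = −1.15980 and ∂z/∂y = −n_y/n_z = −0.56589.
|∇z| = √(a²+b²) = 1.29049, so dip δ = arctan(1.29049) = 52.23°.
True thickness = vertical thickness × cos δ = 14 × cos 52.23° = 8.58 m.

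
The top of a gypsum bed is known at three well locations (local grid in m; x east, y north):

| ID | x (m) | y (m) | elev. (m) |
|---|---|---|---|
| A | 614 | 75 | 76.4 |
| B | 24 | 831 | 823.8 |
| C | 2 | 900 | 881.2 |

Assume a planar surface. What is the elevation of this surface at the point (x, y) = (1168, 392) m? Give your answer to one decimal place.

117.7 m

Let the plane be z = a·x + b·y + c.
B−A: −590a + 756b = 747.4;  C−A: −612a + 825b = 804.8.
Solving gives a = −0.339571, b = 0.723615.
Then c = 76.4 − a·614 − b·75 = 230.63.
At (1168, 392): z = −396.6 + 283.7 + 230.63 = 117.7 m.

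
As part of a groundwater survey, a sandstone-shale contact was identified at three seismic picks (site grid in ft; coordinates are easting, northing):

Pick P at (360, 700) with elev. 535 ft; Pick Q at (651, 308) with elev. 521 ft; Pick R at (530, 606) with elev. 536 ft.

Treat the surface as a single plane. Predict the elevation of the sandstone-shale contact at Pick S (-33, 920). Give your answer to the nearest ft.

Two edge vectors: Pick P→Pick Q = (291, -392, -14), Pick P→Pick R = (170, -94, 1).
Normal n = (Pick P→Pick Q) × (Pick P→Pick R) = (-1708, -2671, 39286).
So ∂z/∂easting = −n_x/n_z = 0.04348 and ∂z/∂northing = −n_y/n_z = 0.06799.
Intercept c from Pick P: 535 − 15.65 − 47.59 = 471.76.
At (-33, 920): z = −1.4 + 62.5 + 471.76 = 532.9 ft.

533 ft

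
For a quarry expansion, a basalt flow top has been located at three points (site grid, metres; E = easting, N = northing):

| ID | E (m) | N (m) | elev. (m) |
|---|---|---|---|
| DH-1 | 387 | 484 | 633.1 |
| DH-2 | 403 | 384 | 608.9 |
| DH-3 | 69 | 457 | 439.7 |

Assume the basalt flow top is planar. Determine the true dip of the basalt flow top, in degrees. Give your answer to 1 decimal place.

Let the plane be z = a·E + b·N + c.
DH-2−DH-1: 16a − 100b = −24.2;  DH-3−DH-1: −318a − 27b = −193.4.
Solving gives a = 0.57975, b = 0.33476.
Gradient magnitude |∇z| = √(a² + b²) = √(0.33611 + 0.11206) = 0.66946.
True dip = arctan(0.66946) = 33.8°, dipping toward WSW (azimuth ≈ 240°).

33.8°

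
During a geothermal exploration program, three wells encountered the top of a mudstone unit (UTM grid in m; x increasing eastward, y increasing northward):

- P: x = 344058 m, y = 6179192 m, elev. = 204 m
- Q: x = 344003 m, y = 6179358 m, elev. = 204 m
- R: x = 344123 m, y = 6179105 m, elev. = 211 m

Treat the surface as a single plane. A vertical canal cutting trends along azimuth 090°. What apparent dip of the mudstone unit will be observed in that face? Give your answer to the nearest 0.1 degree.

Two edge vectors: P→Q = (-55, 166, 0), P→R = (65, -87, 7).
Normal n = (P→Q) × (P→R) = (1162, 385, -6005).
So ∂z/∂x = −n_x/n_z = 0.19351 and ∂z/∂y = −n_y/n_z = 0.06411.
Unit vector along 090° is (sin 90°, cos 90°) = (1.0000, 0.0000).
Slope in that direction = a·(1.0000) + b·(0.0000) = 0.19351.
Apparent dip = arctan|0.19351| = 11.0° (true dip is 11.5°, so apparent ≤ true as expected).

11.0°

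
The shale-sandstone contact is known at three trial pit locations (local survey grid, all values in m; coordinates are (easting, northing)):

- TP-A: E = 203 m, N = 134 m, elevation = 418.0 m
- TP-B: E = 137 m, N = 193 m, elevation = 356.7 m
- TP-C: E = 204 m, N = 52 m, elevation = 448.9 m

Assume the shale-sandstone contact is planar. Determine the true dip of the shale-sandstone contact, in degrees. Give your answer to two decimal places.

Two edge vectors: TP-A→TP-B = (-66, 59, -61.3), TP-A→TP-C = (1, -82, 30.9).
Normal n = (TP-A→TP-B) × (TP-A→TP-C) = (-3203.5, 1978.1, 5353).
So ∂z/∂E = −n_x/n_z = 0.59845 and ∂z/∂N = −n_y/n_z = −0.36953.
Gradient magnitude |∇z| = √(a² + b²) = √(0.35814 + 0.13655) = 0.70335.
True dip = arctan(0.70335) = 35.12°, dipping toward WNW (azimuth ≈ 302°).

35.12°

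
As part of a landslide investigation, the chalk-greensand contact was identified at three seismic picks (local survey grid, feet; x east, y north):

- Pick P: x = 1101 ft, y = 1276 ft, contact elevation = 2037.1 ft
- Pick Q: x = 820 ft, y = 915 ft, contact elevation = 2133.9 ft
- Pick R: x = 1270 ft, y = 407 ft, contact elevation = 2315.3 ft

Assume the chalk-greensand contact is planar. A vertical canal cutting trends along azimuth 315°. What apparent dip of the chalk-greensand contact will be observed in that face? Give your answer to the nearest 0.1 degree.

Let the plane be z = a·x + b·y + c.
Pick Q−Pick P: −281a − 361b = 96.8;  Pick R−Pick P: 169a − 869b = 278.2.
Solving gives a = 0.05344, b = −0.30974.
Unit vector along 315° is (sin 315°, cos 315°) = (-0.7071, 0.7071).
Slope in that direction = a·(-0.7071) + b·(0.7071) = −0.25681.
Apparent dip = arctan|0.25681| = 14.4° (true dip is 17.4°, so apparent ≤ true as expected).

14.4°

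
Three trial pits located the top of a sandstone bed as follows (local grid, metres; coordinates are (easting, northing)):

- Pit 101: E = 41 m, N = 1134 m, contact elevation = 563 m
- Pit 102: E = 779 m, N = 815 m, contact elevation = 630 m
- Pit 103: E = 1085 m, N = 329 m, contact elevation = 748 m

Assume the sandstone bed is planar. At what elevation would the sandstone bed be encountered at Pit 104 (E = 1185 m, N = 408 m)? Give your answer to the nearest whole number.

726 m

Two edge vectors: Pit 101→Pit 102 = (738, -319, 67), Pit 101→Pit 103 = (1044, -805, 185).
Normal n = (Pit 101→Pit 102) × (Pit 101→Pit 103) = (-5080, -66582, -261054).
So ∂z/∂E = −n_x/n_z = −0.01946 and ∂z/∂N = −n_y/n_z = −0.25505.
Intercept c from Pit 101: 563 + 0.80 + 289.23 = 853.03.
At (1185, 408): z = −23.1 − 104.1 + 853.03 = 725.9 m.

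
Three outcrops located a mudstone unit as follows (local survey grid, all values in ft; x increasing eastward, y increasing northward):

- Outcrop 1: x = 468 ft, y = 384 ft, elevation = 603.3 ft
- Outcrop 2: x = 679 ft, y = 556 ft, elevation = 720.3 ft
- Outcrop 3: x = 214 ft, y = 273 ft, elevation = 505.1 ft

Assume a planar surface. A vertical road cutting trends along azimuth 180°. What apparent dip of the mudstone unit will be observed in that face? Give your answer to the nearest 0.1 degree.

23.9°

Let the plane be z = a·x + b·y + c.
Outcrop 2−Outcrop 1: 211a + 172b = 117;  Outcrop 3−Outcrop 1: −254a − 111b = −98.2.
Solving gives a = 0.19260, b = 0.44396.
Unit vector along 180° is (sin 180°, cos 180°) = (0.0000, -1.0000).
Slope in that direction = a·(0.0000) + b·(-1.0000) = −0.44396.
Apparent dip = arctan|0.44396| = 23.9° (true dip is 25.8°, so apparent ≤ true as expected).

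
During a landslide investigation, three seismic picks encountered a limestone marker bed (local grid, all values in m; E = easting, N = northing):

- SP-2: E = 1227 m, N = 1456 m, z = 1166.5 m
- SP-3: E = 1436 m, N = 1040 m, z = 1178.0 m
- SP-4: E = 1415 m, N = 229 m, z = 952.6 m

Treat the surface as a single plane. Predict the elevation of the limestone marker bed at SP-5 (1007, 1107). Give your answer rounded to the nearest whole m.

Let the plane be z = a·E + b·N + c.
SP-3−SP-2: 209a − 416b = 11.5;  SP-4−SP-2: 188a − 1227b = −213.9.
Solving gives a = 0.57841, b = 0.26295.
Then c = 1166.5 − a·1227 − b·1456 = 73.93.
At (1007, 1107): z = 582.5 + 291.1 + 73.93 = 947.5 m.

947 m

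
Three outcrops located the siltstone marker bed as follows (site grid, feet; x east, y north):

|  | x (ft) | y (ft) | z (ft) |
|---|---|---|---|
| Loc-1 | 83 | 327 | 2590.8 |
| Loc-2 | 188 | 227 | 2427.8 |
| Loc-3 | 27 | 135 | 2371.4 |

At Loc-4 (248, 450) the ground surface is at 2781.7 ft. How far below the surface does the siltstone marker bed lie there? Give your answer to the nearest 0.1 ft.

Let the plane be z = a·x + b·y + c.
Loc-2−Loc-1: 105a − 100b = −163;  Loc-3−Loc-1: −56a − 192b = −219.4.
Solving gives a = −0.36320, b = 1.24864.
Then c = 2590.8 − a·83 − b·327 = 2212.64.
At (248, 450): z_contact = −90.07 + 561.89 + 2212.64 = 2684.46 ft.
Depth below ground = 2781.7 − 2684.46 = 97.2 ft.

97.2 ft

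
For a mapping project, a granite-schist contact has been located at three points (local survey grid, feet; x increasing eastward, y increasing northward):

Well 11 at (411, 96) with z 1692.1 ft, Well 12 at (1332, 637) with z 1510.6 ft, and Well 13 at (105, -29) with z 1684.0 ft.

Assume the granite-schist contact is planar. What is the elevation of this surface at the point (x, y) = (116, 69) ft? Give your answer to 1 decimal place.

1567.5 ft

Let the plane be z = a·x + b·y + c.
Well 12−Well 11: 921a + 541b = −181.5;  Well 13−Well 11: −306a − 125b = −8.1.
Solving gives a = 0.536872, b = −1.249462.
Then c = 1692.1 − a·411 − b·96 = 1591.39.
At (116, 69): z = 62.3 − 86.2 + 1591.39 = 1567.5 ft.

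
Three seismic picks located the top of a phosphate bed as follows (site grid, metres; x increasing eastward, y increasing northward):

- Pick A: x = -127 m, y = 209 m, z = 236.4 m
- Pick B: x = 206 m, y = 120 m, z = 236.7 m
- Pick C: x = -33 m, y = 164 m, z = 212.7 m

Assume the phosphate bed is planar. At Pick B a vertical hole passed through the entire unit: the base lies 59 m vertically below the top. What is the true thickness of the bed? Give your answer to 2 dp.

37.06 m

Two edge vectors: Pick A→Pick B = (333, -89, 0.3), Pick A→Pick C = (94, -45, -23.7).
Normal n = (Pick A→Pick B) × (Pick A→Pick C) = (2122.8, 7920.3, -6619).
So ∂z/∂x = −n_x/n_z = 0.32071 and ∂z/∂y = −n_y/n_z = 1.19660.
|∇z| = √(a²+b²) = 1.23883, so dip δ = arctan(1.23883) = 51.09°.
True thickness = vertical thickness × cos δ = 59 × cos 51.09° = 37.06 m.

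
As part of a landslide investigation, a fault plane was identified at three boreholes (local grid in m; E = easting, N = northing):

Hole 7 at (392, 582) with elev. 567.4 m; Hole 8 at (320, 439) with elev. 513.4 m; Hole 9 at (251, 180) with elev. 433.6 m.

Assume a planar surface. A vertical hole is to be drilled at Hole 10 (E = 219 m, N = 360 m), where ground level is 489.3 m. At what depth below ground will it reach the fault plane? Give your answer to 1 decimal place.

Let the plane be z = a·E + b·N + c.
Hole 8−Hole 7: −72a − 143b = −54;  Hole 9−Hole 7: −141a − 402b = −133.8.
Solving gives a = 0.29320, b = 0.23000.
Then c = 567.4 − a·392 − b·582 = 318.61.
At (219, 360): z_contact = 64.21 + 82.80 + 318.61 = 465.62 m.
Depth below ground = 489.3 − 465.62 = 23.7 m.

23.7 m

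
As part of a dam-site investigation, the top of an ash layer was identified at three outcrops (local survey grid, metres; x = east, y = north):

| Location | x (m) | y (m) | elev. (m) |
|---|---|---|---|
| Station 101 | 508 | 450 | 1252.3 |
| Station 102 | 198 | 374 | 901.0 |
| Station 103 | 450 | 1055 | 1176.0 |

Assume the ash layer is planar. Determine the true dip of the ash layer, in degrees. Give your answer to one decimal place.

Two edge vectors: Station 101→Station 102 = (-310, -76, -351.3), Station 101→Station 103 = (-58, 605, -76.3).
Normal n = (Station 101→Station 102) × (Station 101→Station 103) = (218335.3, -3277.6, -191958).
So ∂z/∂x = −n_x/n_z = 1.13741 and ∂z/∂y = −n_y/n_z = −0.01707.
Gradient magnitude |∇z| = √(a² + b²) = √(1.29371 + 0.00029) = 1.13754.
True dip = arctan(1.13754) = 48.7°, dipping toward W (azimuth ≈ 271°).

48.7°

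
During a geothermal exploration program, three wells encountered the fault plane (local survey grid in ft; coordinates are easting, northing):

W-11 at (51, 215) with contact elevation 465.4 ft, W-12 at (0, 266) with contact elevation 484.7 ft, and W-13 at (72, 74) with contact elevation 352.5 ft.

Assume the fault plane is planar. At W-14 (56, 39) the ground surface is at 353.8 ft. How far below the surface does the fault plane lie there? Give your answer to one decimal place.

39.9 ft

Let the plane be z = a·easting + b·northing + c.
W-12−W-11: −51a + 51b = 19.3;  W-13−W-11: 21a − 141b = −112.9.
Solving gives a = 0.49618, b = 0.87461.
Then c = 465.4 − a·51 − b·215 = 252.05.
At (56, 39): z_contact = 27.79 + 34.11 + 252.05 = 313.95 ft.
Depth below ground = 353.8 − 313.95 = 39.9 ft.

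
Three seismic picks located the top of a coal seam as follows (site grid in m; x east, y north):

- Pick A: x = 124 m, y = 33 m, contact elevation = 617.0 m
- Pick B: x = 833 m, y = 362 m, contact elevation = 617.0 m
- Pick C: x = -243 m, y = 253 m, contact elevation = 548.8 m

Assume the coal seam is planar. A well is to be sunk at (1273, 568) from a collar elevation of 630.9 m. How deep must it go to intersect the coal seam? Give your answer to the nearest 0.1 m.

Let the plane be z = a·x + b·y + c.
Pick B−Pick A: 709a + 329b = 0;  Pick C−Pick A: −367a + 220b = −68.2.
Solving gives a = 0.081084, b = −0.174737.
Then c = 617 − a·124 − b·33 = 612.71.
At (1273, 568): z_contact = 103.22 − 99.25 + 612.71 = 616.68 m.
Depth below ground = 630.9 − 616.68 = 14.2 m.

14.2 m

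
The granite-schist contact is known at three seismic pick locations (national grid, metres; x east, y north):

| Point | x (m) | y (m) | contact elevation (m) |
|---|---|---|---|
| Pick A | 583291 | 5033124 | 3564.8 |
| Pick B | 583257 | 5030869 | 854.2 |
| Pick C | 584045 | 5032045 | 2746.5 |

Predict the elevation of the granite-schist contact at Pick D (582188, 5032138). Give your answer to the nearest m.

Two edge vectors: Pick A→Pick B = (-34, -2255, -2710.6), Pick A→Pick C = (754, -1079, -818.3).
Normal n = (Pick A→Pick B) × (Pick A→Pick C) = (-1079470.9, -2071614.6, 1736956).
So ∂z/∂x = −n_x/n_z = 0.62147279 and ∂z/∂y = −n_y/n_z = 1.19266959.
Intercept c from Pick A: 3564.8 − 362499.49 − 6002853.94 = −6361788.62.
At (582188, 5032138): z = 361814.0 + 6001678.0 − 6361788.62 = 1703.3 m.

1703 m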